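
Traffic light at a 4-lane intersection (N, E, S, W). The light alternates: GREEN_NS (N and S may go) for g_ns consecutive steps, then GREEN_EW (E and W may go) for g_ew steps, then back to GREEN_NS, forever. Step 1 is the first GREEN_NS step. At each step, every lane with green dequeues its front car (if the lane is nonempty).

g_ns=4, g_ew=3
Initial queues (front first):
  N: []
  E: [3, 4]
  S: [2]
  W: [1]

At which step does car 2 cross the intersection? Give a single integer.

Step 1 [NS]: N:empty,E:wait,S:car2-GO,W:wait | queues: N=0 E=2 S=0 W=1
Step 2 [NS]: N:empty,E:wait,S:empty,W:wait | queues: N=0 E=2 S=0 W=1
Step 3 [NS]: N:empty,E:wait,S:empty,W:wait | queues: N=0 E=2 S=0 W=1
Step 4 [NS]: N:empty,E:wait,S:empty,W:wait | queues: N=0 E=2 S=0 W=1
Step 5 [EW]: N:wait,E:car3-GO,S:wait,W:car1-GO | queues: N=0 E=1 S=0 W=0
Step 6 [EW]: N:wait,E:car4-GO,S:wait,W:empty | queues: N=0 E=0 S=0 W=0
Car 2 crosses at step 1

1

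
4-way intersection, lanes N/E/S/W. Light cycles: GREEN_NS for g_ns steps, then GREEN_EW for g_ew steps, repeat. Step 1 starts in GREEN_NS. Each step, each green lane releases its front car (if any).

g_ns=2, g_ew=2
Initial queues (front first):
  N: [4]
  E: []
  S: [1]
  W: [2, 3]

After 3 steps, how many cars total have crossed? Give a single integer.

Answer: 3

Derivation:
Step 1 [NS]: N:car4-GO,E:wait,S:car1-GO,W:wait | queues: N=0 E=0 S=0 W=2
Step 2 [NS]: N:empty,E:wait,S:empty,W:wait | queues: N=0 E=0 S=0 W=2
Step 3 [EW]: N:wait,E:empty,S:wait,W:car2-GO | queues: N=0 E=0 S=0 W=1
Cars crossed by step 3: 3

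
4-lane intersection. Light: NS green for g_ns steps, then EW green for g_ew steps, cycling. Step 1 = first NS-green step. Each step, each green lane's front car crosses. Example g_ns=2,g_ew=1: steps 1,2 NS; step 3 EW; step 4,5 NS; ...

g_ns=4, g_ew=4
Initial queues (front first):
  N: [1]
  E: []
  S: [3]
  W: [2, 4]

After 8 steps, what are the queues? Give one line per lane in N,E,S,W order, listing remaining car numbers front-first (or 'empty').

Step 1 [NS]: N:car1-GO,E:wait,S:car3-GO,W:wait | queues: N=0 E=0 S=0 W=2
Step 2 [NS]: N:empty,E:wait,S:empty,W:wait | queues: N=0 E=0 S=0 W=2
Step 3 [NS]: N:empty,E:wait,S:empty,W:wait | queues: N=0 E=0 S=0 W=2
Step 4 [NS]: N:empty,E:wait,S:empty,W:wait | queues: N=0 E=0 S=0 W=2
Step 5 [EW]: N:wait,E:empty,S:wait,W:car2-GO | queues: N=0 E=0 S=0 W=1
Step 6 [EW]: N:wait,E:empty,S:wait,W:car4-GO | queues: N=0 E=0 S=0 W=0

N: empty
E: empty
S: empty
W: empty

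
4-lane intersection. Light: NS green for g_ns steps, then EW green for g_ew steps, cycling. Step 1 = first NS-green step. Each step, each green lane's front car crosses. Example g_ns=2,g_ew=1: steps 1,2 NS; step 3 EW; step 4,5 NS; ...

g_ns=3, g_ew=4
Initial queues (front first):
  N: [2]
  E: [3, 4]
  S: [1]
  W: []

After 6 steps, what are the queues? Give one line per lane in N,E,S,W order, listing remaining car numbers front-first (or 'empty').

Step 1 [NS]: N:car2-GO,E:wait,S:car1-GO,W:wait | queues: N=0 E=2 S=0 W=0
Step 2 [NS]: N:empty,E:wait,S:empty,W:wait | queues: N=0 E=2 S=0 W=0
Step 3 [NS]: N:empty,E:wait,S:empty,W:wait | queues: N=0 E=2 S=0 W=0
Step 4 [EW]: N:wait,E:car3-GO,S:wait,W:empty | queues: N=0 E=1 S=0 W=0
Step 5 [EW]: N:wait,E:car4-GO,S:wait,W:empty | queues: N=0 E=0 S=0 W=0

N: empty
E: empty
S: empty
W: empty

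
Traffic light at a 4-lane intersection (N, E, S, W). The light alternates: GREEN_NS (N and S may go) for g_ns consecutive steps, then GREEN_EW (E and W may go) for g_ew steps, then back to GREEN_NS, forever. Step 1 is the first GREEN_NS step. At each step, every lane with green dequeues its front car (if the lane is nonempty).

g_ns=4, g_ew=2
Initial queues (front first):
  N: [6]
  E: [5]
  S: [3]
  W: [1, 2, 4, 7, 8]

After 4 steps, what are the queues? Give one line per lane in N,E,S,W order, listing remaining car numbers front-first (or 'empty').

Step 1 [NS]: N:car6-GO,E:wait,S:car3-GO,W:wait | queues: N=0 E=1 S=0 W=5
Step 2 [NS]: N:empty,E:wait,S:empty,W:wait | queues: N=0 E=1 S=0 W=5
Step 3 [NS]: N:empty,E:wait,S:empty,W:wait | queues: N=0 E=1 S=0 W=5
Step 4 [NS]: N:empty,E:wait,S:empty,W:wait | queues: N=0 E=1 S=0 W=5

N: empty
E: 5
S: empty
W: 1 2 4 7 8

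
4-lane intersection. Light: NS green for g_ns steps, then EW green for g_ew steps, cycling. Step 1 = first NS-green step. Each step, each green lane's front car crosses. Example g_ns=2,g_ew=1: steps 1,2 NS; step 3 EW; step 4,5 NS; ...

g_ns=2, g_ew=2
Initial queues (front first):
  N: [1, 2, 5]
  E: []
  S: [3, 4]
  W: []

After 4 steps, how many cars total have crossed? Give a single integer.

Answer: 4

Derivation:
Step 1 [NS]: N:car1-GO,E:wait,S:car3-GO,W:wait | queues: N=2 E=0 S=1 W=0
Step 2 [NS]: N:car2-GO,E:wait,S:car4-GO,W:wait | queues: N=1 E=0 S=0 W=0
Step 3 [EW]: N:wait,E:empty,S:wait,W:empty | queues: N=1 E=0 S=0 W=0
Step 4 [EW]: N:wait,E:empty,S:wait,W:empty | queues: N=1 E=0 S=0 W=0
Cars crossed by step 4: 4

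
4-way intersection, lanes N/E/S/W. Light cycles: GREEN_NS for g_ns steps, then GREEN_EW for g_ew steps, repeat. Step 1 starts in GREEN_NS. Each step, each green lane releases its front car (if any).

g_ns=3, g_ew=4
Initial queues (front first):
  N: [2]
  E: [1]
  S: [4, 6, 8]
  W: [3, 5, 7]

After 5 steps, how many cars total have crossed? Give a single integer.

Step 1 [NS]: N:car2-GO,E:wait,S:car4-GO,W:wait | queues: N=0 E=1 S=2 W=3
Step 2 [NS]: N:empty,E:wait,S:car6-GO,W:wait | queues: N=0 E=1 S=1 W=3
Step 3 [NS]: N:empty,E:wait,S:car8-GO,W:wait | queues: N=0 E=1 S=0 W=3
Step 4 [EW]: N:wait,E:car1-GO,S:wait,W:car3-GO | queues: N=0 E=0 S=0 W=2
Step 5 [EW]: N:wait,E:empty,S:wait,W:car5-GO | queues: N=0 E=0 S=0 W=1
Cars crossed by step 5: 7

Answer: 7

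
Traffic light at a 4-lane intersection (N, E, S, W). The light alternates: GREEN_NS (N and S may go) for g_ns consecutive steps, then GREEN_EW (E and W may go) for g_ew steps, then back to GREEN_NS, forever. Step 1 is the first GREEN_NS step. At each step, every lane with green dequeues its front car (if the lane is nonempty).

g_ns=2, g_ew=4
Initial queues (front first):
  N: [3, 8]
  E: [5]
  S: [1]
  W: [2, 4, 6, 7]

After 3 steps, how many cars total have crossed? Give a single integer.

Step 1 [NS]: N:car3-GO,E:wait,S:car1-GO,W:wait | queues: N=1 E=1 S=0 W=4
Step 2 [NS]: N:car8-GO,E:wait,S:empty,W:wait | queues: N=0 E=1 S=0 W=4
Step 3 [EW]: N:wait,E:car5-GO,S:wait,W:car2-GO | queues: N=0 E=0 S=0 W=3
Cars crossed by step 3: 5

Answer: 5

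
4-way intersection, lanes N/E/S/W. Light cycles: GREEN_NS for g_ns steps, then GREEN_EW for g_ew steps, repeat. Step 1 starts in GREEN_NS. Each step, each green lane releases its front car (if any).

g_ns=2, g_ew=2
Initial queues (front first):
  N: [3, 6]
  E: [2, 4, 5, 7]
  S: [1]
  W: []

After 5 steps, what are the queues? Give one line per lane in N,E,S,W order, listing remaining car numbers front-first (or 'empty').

Step 1 [NS]: N:car3-GO,E:wait,S:car1-GO,W:wait | queues: N=1 E=4 S=0 W=0
Step 2 [NS]: N:car6-GO,E:wait,S:empty,W:wait | queues: N=0 E=4 S=0 W=0
Step 3 [EW]: N:wait,E:car2-GO,S:wait,W:empty | queues: N=0 E=3 S=0 W=0
Step 4 [EW]: N:wait,E:car4-GO,S:wait,W:empty | queues: N=0 E=2 S=0 W=0
Step 5 [NS]: N:empty,E:wait,S:empty,W:wait | queues: N=0 E=2 S=0 W=0

N: empty
E: 5 7
S: empty
W: empty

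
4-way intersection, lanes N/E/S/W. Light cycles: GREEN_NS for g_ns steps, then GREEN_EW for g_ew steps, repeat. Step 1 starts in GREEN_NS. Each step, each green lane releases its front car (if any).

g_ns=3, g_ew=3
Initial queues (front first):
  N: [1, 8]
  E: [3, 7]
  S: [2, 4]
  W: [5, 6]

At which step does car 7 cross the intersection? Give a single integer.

Step 1 [NS]: N:car1-GO,E:wait,S:car2-GO,W:wait | queues: N=1 E=2 S=1 W=2
Step 2 [NS]: N:car8-GO,E:wait,S:car4-GO,W:wait | queues: N=0 E=2 S=0 W=2
Step 3 [NS]: N:empty,E:wait,S:empty,W:wait | queues: N=0 E=2 S=0 W=2
Step 4 [EW]: N:wait,E:car3-GO,S:wait,W:car5-GO | queues: N=0 E=1 S=0 W=1
Step 5 [EW]: N:wait,E:car7-GO,S:wait,W:car6-GO | queues: N=0 E=0 S=0 W=0
Car 7 crosses at step 5

5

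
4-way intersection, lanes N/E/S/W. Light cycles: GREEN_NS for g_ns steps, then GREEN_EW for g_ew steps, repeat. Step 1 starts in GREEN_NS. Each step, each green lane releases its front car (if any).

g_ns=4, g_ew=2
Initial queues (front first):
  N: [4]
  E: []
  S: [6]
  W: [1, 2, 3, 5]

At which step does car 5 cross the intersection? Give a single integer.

Step 1 [NS]: N:car4-GO,E:wait,S:car6-GO,W:wait | queues: N=0 E=0 S=0 W=4
Step 2 [NS]: N:empty,E:wait,S:empty,W:wait | queues: N=0 E=0 S=0 W=4
Step 3 [NS]: N:empty,E:wait,S:empty,W:wait | queues: N=0 E=0 S=0 W=4
Step 4 [NS]: N:empty,E:wait,S:empty,W:wait | queues: N=0 E=0 S=0 W=4
Step 5 [EW]: N:wait,E:empty,S:wait,W:car1-GO | queues: N=0 E=0 S=0 W=3
Step 6 [EW]: N:wait,E:empty,S:wait,W:car2-GO | queues: N=0 E=0 S=0 W=2
Step 7 [NS]: N:empty,E:wait,S:empty,W:wait | queues: N=0 E=0 S=0 W=2
Step 8 [NS]: N:empty,E:wait,S:empty,W:wait | queues: N=0 E=0 S=0 W=2
Step 9 [NS]: N:empty,E:wait,S:empty,W:wait | queues: N=0 E=0 S=0 W=2
Step 10 [NS]: N:empty,E:wait,S:empty,W:wait | queues: N=0 E=0 S=0 W=2
Step 11 [EW]: N:wait,E:empty,S:wait,W:car3-GO | queues: N=0 E=0 S=0 W=1
Step 12 [EW]: N:wait,E:empty,S:wait,W:car5-GO | queues: N=0 E=0 S=0 W=0
Car 5 crosses at step 12

12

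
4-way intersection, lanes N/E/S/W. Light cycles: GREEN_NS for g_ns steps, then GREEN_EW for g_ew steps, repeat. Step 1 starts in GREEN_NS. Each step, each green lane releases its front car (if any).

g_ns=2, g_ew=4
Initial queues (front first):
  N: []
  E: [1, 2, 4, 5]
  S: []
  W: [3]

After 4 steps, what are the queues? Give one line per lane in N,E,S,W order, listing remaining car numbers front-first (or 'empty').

Step 1 [NS]: N:empty,E:wait,S:empty,W:wait | queues: N=0 E=4 S=0 W=1
Step 2 [NS]: N:empty,E:wait,S:empty,W:wait | queues: N=0 E=4 S=0 W=1
Step 3 [EW]: N:wait,E:car1-GO,S:wait,W:car3-GO | queues: N=0 E=3 S=0 W=0
Step 4 [EW]: N:wait,E:car2-GO,S:wait,W:empty | queues: N=0 E=2 S=0 W=0

N: empty
E: 4 5
S: empty
W: empty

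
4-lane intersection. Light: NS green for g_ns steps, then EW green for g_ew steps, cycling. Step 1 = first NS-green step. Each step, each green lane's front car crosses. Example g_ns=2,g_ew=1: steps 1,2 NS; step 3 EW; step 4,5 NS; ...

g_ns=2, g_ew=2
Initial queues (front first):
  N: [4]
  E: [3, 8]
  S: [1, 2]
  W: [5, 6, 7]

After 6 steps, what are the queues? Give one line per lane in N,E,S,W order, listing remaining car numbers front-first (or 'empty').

Step 1 [NS]: N:car4-GO,E:wait,S:car1-GO,W:wait | queues: N=0 E=2 S=1 W=3
Step 2 [NS]: N:empty,E:wait,S:car2-GO,W:wait | queues: N=0 E=2 S=0 W=3
Step 3 [EW]: N:wait,E:car3-GO,S:wait,W:car5-GO | queues: N=0 E=1 S=0 W=2
Step 4 [EW]: N:wait,E:car8-GO,S:wait,W:car6-GO | queues: N=0 E=0 S=0 W=1
Step 5 [NS]: N:empty,E:wait,S:empty,W:wait | queues: N=0 E=0 S=0 W=1
Step 6 [NS]: N:empty,E:wait,S:empty,W:wait | queues: N=0 E=0 S=0 W=1

N: empty
E: empty
S: empty
W: 7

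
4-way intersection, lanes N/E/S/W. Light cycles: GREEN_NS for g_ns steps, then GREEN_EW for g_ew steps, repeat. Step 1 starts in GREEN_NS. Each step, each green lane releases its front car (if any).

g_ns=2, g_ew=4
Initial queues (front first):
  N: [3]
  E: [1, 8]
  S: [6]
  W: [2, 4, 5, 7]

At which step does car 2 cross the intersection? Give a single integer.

Step 1 [NS]: N:car3-GO,E:wait,S:car6-GO,W:wait | queues: N=0 E=2 S=0 W=4
Step 2 [NS]: N:empty,E:wait,S:empty,W:wait | queues: N=0 E=2 S=0 W=4
Step 3 [EW]: N:wait,E:car1-GO,S:wait,W:car2-GO | queues: N=0 E=1 S=0 W=3
Step 4 [EW]: N:wait,E:car8-GO,S:wait,W:car4-GO | queues: N=0 E=0 S=0 W=2
Step 5 [EW]: N:wait,E:empty,S:wait,W:car5-GO | queues: N=0 E=0 S=0 W=1
Step 6 [EW]: N:wait,E:empty,S:wait,W:car7-GO | queues: N=0 E=0 S=0 W=0
Car 2 crosses at step 3

3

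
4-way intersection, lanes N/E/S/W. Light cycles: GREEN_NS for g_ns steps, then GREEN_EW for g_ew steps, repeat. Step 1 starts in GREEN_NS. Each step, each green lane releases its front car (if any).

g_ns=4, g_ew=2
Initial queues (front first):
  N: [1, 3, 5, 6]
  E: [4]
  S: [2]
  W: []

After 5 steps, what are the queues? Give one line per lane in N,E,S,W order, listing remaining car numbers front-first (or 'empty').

Step 1 [NS]: N:car1-GO,E:wait,S:car2-GO,W:wait | queues: N=3 E=1 S=0 W=0
Step 2 [NS]: N:car3-GO,E:wait,S:empty,W:wait | queues: N=2 E=1 S=0 W=0
Step 3 [NS]: N:car5-GO,E:wait,S:empty,W:wait | queues: N=1 E=1 S=0 W=0
Step 4 [NS]: N:car6-GO,E:wait,S:empty,W:wait | queues: N=0 E=1 S=0 W=0
Step 5 [EW]: N:wait,E:car4-GO,S:wait,W:empty | queues: N=0 E=0 S=0 W=0

N: empty
E: empty
S: empty
W: empty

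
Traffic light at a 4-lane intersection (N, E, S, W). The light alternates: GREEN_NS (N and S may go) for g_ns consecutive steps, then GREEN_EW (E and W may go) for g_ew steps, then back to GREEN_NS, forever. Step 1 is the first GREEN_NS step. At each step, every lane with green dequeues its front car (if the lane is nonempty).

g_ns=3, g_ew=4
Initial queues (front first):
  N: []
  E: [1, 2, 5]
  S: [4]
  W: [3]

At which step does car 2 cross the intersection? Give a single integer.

Step 1 [NS]: N:empty,E:wait,S:car4-GO,W:wait | queues: N=0 E=3 S=0 W=1
Step 2 [NS]: N:empty,E:wait,S:empty,W:wait | queues: N=0 E=3 S=0 W=1
Step 3 [NS]: N:empty,E:wait,S:empty,W:wait | queues: N=0 E=3 S=0 W=1
Step 4 [EW]: N:wait,E:car1-GO,S:wait,W:car3-GO | queues: N=0 E=2 S=0 W=0
Step 5 [EW]: N:wait,E:car2-GO,S:wait,W:empty | queues: N=0 E=1 S=0 W=0
Step 6 [EW]: N:wait,E:car5-GO,S:wait,W:empty | queues: N=0 E=0 S=0 W=0
Car 2 crosses at step 5

5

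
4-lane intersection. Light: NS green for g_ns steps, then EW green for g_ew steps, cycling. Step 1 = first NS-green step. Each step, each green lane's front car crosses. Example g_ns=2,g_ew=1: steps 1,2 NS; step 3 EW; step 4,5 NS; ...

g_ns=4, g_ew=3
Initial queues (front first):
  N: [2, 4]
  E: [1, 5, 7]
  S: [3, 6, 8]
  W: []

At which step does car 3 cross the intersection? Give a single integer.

Step 1 [NS]: N:car2-GO,E:wait,S:car3-GO,W:wait | queues: N=1 E=3 S=2 W=0
Step 2 [NS]: N:car4-GO,E:wait,S:car6-GO,W:wait | queues: N=0 E=3 S=1 W=0
Step 3 [NS]: N:empty,E:wait,S:car8-GO,W:wait | queues: N=0 E=3 S=0 W=0
Step 4 [NS]: N:empty,E:wait,S:empty,W:wait | queues: N=0 E=3 S=0 W=0
Step 5 [EW]: N:wait,E:car1-GO,S:wait,W:empty | queues: N=0 E=2 S=0 W=0
Step 6 [EW]: N:wait,E:car5-GO,S:wait,W:empty | queues: N=0 E=1 S=0 W=0
Step 7 [EW]: N:wait,E:car7-GO,S:wait,W:empty | queues: N=0 E=0 S=0 W=0
Car 3 crosses at step 1

1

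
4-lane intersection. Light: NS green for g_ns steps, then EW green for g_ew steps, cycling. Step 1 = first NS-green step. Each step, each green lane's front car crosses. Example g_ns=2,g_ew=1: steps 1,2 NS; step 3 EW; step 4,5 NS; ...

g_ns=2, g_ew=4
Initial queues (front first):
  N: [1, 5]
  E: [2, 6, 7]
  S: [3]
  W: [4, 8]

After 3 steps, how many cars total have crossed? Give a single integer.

Answer: 5

Derivation:
Step 1 [NS]: N:car1-GO,E:wait,S:car3-GO,W:wait | queues: N=1 E=3 S=0 W=2
Step 2 [NS]: N:car5-GO,E:wait,S:empty,W:wait | queues: N=0 E=3 S=0 W=2
Step 3 [EW]: N:wait,E:car2-GO,S:wait,W:car4-GO | queues: N=0 E=2 S=0 W=1
Cars crossed by step 3: 5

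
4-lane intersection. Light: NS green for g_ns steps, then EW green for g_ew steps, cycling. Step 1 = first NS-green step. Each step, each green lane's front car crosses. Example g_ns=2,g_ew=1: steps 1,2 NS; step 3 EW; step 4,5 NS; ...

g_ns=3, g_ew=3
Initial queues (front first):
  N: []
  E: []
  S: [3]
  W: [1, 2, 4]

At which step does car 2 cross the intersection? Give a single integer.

Step 1 [NS]: N:empty,E:wait,S:car3-GO,W:wait | queues: N=0 E=0 S=0 W=3
Step 2 [NS]: N:empty,E:wait,S:empty,W:wait | queues: N=0 E=0 S=0 W=3
Step 3 [NS]: N:empty,E:wait,S:empty,W:wait | queues: N=0 E=0 S=0 W=3
Step 4 [EW]: N:wait,E:empty,S:wait,W:car1-GO | queues: N=0 E=0 S=0 W=2
Step 5 [EW]: N:wait,E:empty,S:wait,W:car2-GO | queues: N=0 E=0 S=0 W=1
Step 6 [EW]: N:wait,E:empty,S:wait,W:car4-GO | queues: N=0 E=0 S=0 W=0
Car 2 crosses at step 5

5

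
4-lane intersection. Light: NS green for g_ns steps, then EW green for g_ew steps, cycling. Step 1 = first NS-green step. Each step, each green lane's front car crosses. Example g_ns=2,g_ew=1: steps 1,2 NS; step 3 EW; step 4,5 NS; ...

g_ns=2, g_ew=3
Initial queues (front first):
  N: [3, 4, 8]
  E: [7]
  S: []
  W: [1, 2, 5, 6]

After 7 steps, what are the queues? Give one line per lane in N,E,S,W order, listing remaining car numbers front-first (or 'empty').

Step 1 [NS]: N:car3-GO,E:wait,S:empty,W:wait | queues: N=2 E=1 S=0 W=4
Step 2 [NS]: N:car4-GO,E:wait,S:empty,W:wait | queues: N=1 E=1 S=0 W=4
Step 3 [EW]: N:wait,E:car7-GO,S:wait,W:car1-GO | queues: N=1 E=0 S=0 W=3
Step 4 [EW]: N:wait,E:empty,S:wait,W:car2-GO | queues: N=1 E=0 S=0 W=2
Step 5 [EW]: N:wait,E:empty,S:wait,W:car5-GO | queues: N=1 E=0 S=0 W=1
Step 6 [NS]: N:car8-GO,E:wait,S:empty,W:wait | queues: N=0 E=0 S=0 W=1
Step 7 [NS]: N:empty,E:wait,S:empty,W:wait | queues: N=0 E=0 S=0 W=1

N: empty
E: empty
S: empty
W: 6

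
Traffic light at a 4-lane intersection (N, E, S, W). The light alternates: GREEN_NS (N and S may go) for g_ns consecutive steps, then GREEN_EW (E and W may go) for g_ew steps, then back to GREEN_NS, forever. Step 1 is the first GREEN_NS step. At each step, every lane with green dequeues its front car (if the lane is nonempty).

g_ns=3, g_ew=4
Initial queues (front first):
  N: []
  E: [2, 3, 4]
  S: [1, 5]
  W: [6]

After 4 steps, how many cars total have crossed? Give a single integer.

Answer: 4

Derivation:
Step 1 [NS]: N:empty,E:wait,S:car1-GO,W:wait | queues: N=0 E=3 S=1 W=1
Step 2 [NS]: N:empty,E:wait,S:car5-GO,W:wait | queues: N=0 E=3 S=0 W=1
Step 3 [NS]: N:empty,E:wait,S:empty,W:wait | queues: N=0 E=3 S=0 W=1
Step 4 [EW]: N:wait,E:car2-GO,S:wait,W:car6-GO | queues: N=0 E=2 S=0 W=0
Cars crossed by step 4: 4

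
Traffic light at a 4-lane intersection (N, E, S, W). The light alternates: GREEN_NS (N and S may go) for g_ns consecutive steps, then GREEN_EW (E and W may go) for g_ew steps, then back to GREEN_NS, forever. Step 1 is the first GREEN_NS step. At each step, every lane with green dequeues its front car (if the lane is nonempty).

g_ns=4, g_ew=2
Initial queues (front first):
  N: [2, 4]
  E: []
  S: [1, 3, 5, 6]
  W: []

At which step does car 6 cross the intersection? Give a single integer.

Step 1 [NS]: N:car2-GO,E:wait,S:car1-GO,W:wait | queues: N=1 E=0 S=3 W=0
Step 2 [NS]: N:car4-GO,E:wait,S:car3-GO,W:wait | queues: N=0 E=0 S=2 W=0
Step 3 [NS]: N:empty,E:wait,S:car5-GO,W:wait | queues: N=0 E=0 S=1 W=0
Step 4 [NS]: N:empty,E:wait,S:car6-GO,W:wait | queues: N=0 E=0 S=0 W=0
Car 6 crosses at step 4

4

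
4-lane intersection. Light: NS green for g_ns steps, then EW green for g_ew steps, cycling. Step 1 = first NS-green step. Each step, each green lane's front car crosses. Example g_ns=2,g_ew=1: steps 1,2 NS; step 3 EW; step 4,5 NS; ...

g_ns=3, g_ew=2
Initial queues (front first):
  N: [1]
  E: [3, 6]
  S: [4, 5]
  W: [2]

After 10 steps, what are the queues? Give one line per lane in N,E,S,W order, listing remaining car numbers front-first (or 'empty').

Step 1 [NS]: N:car1-GO,E:wait,S:car4-GO,W:wait | queues: N=0 E=2 S=1 W=1
Step 2 [NS]: N:empty,E:wait,S:car5-GO,W:wait | queues: N=0 E=2 S=0 W=1
Step 3 [NS]: N:empty,E:wait,S:empty,W:wait | queues: N=0 E=2 S=0 W=1
Step 4 [EW]: N:wait,E:car3-GO,S:wait,W:car2-GO | queues: N=0 E=1 S=0 W=0
Step 5 [EW]: N:wait,E:car6-GO,S:wait,W:empty | queues: N=0 E=0 S=0 W=0

N: empty
E: empty
S: empty
W: empty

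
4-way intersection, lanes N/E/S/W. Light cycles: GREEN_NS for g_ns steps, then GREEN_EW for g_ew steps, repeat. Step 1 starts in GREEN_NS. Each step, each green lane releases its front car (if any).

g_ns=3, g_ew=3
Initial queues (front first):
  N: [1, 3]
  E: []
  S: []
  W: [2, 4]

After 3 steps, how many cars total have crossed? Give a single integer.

Step 1 [NS]: N:car1-GO,E:wait,S:empty,W:wait | queues: N=1 E=0 S=0 W=2
Step 2 [NS]: N:car3-GO,E:wait,S:empty,W:wait | queues: N=0 E=0 S=0 W=2
Step 3 [NS]: N:empty,E:wait,S:empty,W:wait | queues: N=0 E=0 S=0 W=2
Cars crossed by step 3: 2

Answer: 2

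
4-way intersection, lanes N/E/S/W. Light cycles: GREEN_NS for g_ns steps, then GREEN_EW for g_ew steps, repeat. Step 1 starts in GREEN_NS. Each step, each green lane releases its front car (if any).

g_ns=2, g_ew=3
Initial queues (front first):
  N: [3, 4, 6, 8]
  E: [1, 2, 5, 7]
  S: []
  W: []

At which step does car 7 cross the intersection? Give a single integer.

Step 1 [NS]: N:car3-GO,E:wait,S:empty,W:wait | queues: N=3 E=4 S=0 W=0
Step 2 [NS]: N:car4-GO,E:wait,S:empty,W:wait | queues: N=2 E=4 S=0 W=0
Step 3 [EW]: N:wait,E:car1-GO,S:wait,W:empty | queues: N=2 E=3 S=0 W=0
Step 4 [EW]: N:wait,E:car2-GO,S:wait,W:empty | queues: N=2 E=2 S=0 W=0
Step 5 [EW]: N:wait,E:car5-GO,S:wait,W:empty | queues: N=2 E=1 S=0 W=0
Step 6 [NS]: N:car6-GO,E:wait,S:empty,W:wait | queues: N=1 E=1 S=0 W=0
Step 7 [NS]: N:car8-GO,E:wait,S:empty,W:wait | queues: N=0 E=1 S=0 W=0
Step 8 [EW]: N:wait,E:car7-GO,S:wait,W:empty | queues: N=0 E=0 S=0 W=0
Car 7 crosses at step 8

8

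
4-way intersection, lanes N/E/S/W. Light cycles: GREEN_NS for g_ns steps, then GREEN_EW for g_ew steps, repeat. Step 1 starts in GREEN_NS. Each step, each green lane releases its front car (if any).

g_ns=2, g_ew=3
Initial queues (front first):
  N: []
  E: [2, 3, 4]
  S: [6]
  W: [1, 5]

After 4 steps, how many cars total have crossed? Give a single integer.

Answer: 5

Derivation:
Step 1 [NS]: N:empty,E:wait,S:car6-GO,W:wait | queues: N=0 E=3 S=0 W=2
Step 2 [NS]: N:empty,E:wait,S:empty,W:wait | queues: N=0 E=3 S=0 W=2
Step 3 [EW]: N:wait,E:car2-GO,S:wait,W:car1-GO | queues: N=0 E=2 S=0 W=1
Step 4 [EW]: N:wait,E:car3-GO,S:wait,W:car5-GO | queues: N=0 E=1 S=0 W=0
Cars crossed by step 4: 5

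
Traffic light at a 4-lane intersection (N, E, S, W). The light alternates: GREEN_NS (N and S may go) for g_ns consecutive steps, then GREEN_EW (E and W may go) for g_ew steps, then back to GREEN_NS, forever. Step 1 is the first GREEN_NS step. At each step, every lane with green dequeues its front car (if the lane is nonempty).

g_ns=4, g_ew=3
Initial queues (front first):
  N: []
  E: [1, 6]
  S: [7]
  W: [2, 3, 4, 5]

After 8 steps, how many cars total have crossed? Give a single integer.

Answer: 6

Derivation:
Step 1 [NS]: N:empty,E:wait,S:car7-GO,W:wait | queues: N=0 E=2 S=0 W=4
Step 2 [NS]: N:empty,E:wait,S:empty,W:wait | queues: N=0 E=2 S=0 W=4
Step 3 [NS]: N:empty,E:wait,S:empty,W:wait | queues: N=0 E=2 S=0 W=4
Step 4 [NS]: N:empty,E:wait,S:empty,W:wait | queues: N=0 E=2 S=0 W=4
Step 5 [EW]: N:wait,E:car1-GO,S:wait,W:car2-GO | queues: N=0 E=1 S=0 W=3
Step 6 [EW]: N:wait,E:car6-GO,S:wait,W:car3-GO | queues: N=0 E=0 S=0 W=2
Step 7 [EW]: N:wait,E:empty,S:wait,W:car4-GO | queues: N=0 E=0 S=0 W=1
Step 8 [NS]: N:empty,E:wait,S:empty,W:wait | queues: N=0 E=0 S=0 W=1
Cars crossed by step 8: 6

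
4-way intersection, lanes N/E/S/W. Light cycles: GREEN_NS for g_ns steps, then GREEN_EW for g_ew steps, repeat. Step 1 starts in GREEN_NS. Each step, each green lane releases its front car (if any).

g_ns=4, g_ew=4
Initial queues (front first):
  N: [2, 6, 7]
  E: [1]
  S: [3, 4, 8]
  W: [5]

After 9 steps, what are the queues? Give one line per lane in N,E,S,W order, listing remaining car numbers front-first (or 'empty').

Step 1 [NS]: N:car2-GO,E:wait,S:car3-GO,W:wait | queues: N=2 E=1 S=2 W=1
Step 2 [NS]: N:car6-GO,E:wait,S:car4-GO,W:wait | queues: N=1 E=1 S=1 W=1
Step 3 [NS]: N:car7-GO,E:wait,S:car8-GO,W:wait | queues: N=0 E=1 S=0 W=1
Step 4 [NS]: N:empty,E:wait,S:empty,W:wait | queues: N=0 E=1 S=0 W=1
Step 5 [EW]: N:wait,E:car1-GO,S:wait,W:car5-GO | queues: N=0 E=0 S=0 W=0

N: empty
E: empty
S: empty
W: empty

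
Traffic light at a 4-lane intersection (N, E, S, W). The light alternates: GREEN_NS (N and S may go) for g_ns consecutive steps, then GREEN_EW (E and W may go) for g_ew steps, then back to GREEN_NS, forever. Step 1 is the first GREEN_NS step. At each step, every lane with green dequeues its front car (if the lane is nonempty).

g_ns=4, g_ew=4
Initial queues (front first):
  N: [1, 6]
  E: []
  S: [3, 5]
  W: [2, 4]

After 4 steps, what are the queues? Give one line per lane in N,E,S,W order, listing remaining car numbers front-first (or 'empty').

Step 1 [NS]: N:car1-GO,E:wait,S:car3-GO,W:wait | queues: N=1 E=0 S=1 W=2
Step 2 [NS]: N:car6-GO,E:wait,S:car5-GO,W:wait | queues: N=0 E=0 S=0 W=2
Step 3 [NS]: N:empty,E:wait,S:empty,W:wait | queues: N=0 E=0 S=0 W=2
Step 4 [NS]: N:empty,E:wait,S:empty,W:wait | queues: N=0 E=0 S=0 W=2

N: empty
E: empty
S: empty
W: 2 4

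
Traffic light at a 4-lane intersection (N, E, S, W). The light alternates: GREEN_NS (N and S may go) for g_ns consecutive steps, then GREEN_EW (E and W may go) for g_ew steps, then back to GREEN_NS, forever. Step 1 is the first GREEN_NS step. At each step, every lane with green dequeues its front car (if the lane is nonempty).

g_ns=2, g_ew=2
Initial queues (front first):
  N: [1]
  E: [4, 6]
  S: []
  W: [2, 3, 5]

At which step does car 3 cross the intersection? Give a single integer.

Step 1 [NS]: N:car1-GO,E:wait,S:empty,W:wait | queues: N=0 E=2 S=0 W=3
Step 2 [NS]: N:empty,E:wait,S:empty,W:wait | queues: N=0 E=2 S=0 W=3
Step 3 [EW]: N:wait,E:car4-GO,S:wait,W:car2-GO | queues: N=0 E=1 S=0 W=2
Step 4 [EW]: N:wait,E:car6-GO,S:wait,W:car3-GO | queues: N=0 E=0 S=0 W=1
Step 5 [NS]: N:empty,E:wait,S:empty,W:wait | queues: N=0 E=0 S=0 W=1
Step 6 [NS]: N:empty,E:wait,S:empty,W:wait | queues: N=0 E=0 S=0 W=1
Step 7 [EW]: N:wait,E:empty,S:wait,W:car5-GO | queues: N=0 E=0 S=0 W=0
Car 3 crosses at step 4

4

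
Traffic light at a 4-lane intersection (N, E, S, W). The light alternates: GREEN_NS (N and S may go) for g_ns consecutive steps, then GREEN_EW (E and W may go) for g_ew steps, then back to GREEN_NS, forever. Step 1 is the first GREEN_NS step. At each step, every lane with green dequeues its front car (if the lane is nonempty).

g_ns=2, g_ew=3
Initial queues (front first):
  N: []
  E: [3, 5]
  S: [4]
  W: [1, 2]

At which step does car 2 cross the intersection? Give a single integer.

Step 1 [NS]: N:empty,E:wait,S:car4-GO,W:wait | queues: N=0 E=2 S=0 W=2
Step 2 [NS]: N:empty,E:wait,S:empty,W:wait | queues: N=0 E=2 S=0 W=2
Step 3 [EW]: N:wait,E:car3-GO,S:wait,W:car1-GO | queues: N=0 E=1 S=0 W=1
Step 4 [EW]: N:wait,E:car5-GO,S:wait,W:car2-GO | queues: N=0 E=0 S=0 W=0
Car 2 crosses at step 4

4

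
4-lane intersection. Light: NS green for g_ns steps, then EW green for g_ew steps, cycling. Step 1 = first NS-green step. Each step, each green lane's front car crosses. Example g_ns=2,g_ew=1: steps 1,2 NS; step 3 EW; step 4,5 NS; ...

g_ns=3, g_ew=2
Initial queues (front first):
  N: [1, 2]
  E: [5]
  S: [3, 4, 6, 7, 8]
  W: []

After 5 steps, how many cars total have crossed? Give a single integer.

Step 1 [NS]: N:car1-GO,E:wait,S:car3-GO,W:wait | queues: N=1 E=1 S=4 W=0
Step 2 [NS]: N:car2-GO,E:wait,S:car4-GO,W:wait | queues: N=0 E=1 S=3 W=0
Step 3 [NS]: N:empty,E:wait,S:car6-GO,W:wait | queues: N=0 E=1 S=2 W=0
Step 4 [EW]: N:wait,E:car5-GO,S:wait,W:empty | queues: N=0 E=0 S=2 W=0
Step 5 [EW]: N:wait,E:empty,S:wait,W:empty | queues: N=0 E=0 S=2 W=0
Cars crossed by step 5: 6

Answer: 6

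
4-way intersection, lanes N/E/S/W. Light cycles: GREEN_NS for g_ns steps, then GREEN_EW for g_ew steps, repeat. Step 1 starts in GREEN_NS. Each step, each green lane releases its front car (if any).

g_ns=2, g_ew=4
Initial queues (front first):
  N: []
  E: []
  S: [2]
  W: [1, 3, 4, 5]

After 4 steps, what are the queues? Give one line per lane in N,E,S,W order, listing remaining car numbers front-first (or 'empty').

Step 1 [NS]: N:empty,E:wait,S:car2-GO,W:wait | queues: N=0 E=0 S=0 W=4
Step 2 [NS]: N:empty,E:wait,S:empty,W:wait | queues: N=0 E=0 S=0 W=4
Step 3 [EW]: N:wait,E:empty,S:wait,W:car1-GO | queues: N=0 E=0 S=0 W=3
Step 4 [EW]: N:wait,E:empty,S:wait,W:car3-GO | queues: N=0 E=0 S=0 W=2

N: empty
E: empty
S: empty
W: 4 5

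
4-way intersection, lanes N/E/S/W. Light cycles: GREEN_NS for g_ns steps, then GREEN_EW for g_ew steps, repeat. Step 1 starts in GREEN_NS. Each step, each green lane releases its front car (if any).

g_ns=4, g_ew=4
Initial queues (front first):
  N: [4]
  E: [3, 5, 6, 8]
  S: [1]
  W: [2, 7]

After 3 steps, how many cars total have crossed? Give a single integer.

Step 1 [NS]: N:car4-GO,E:wait,S:car1-GO,W:wait | queues: N=0 E=4 S=0 W=2
Step 2 [NS]: N:empty,E:wait,S:empty,W:wait | queues: N=0 E=4 S=0 W=2
Step 3 [NS]: N:empty,E:wait,S:empty,W:wait | queues: N=0 E=4 S=0 W=2
Cars crossed by step 3: 2

Answer: 2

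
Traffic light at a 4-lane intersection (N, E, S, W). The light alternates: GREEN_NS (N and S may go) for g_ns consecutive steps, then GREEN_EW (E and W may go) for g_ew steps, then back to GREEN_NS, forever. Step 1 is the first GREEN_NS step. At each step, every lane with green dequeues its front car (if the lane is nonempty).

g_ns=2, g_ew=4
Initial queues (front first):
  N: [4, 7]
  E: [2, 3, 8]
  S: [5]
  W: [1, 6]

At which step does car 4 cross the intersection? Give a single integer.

Step 1 [NS]: N:car4-GO,E:wait,S:car5-GO,W:wait | queues: N=1 E=3 S=0 W=2
Step 2 [NS]: N:car7-GO,E:wait,S:empty,W:wait | queues: N=0 E=3 S=0 W=2
Step 3 [EW]: N:wait,E:car2-GO,S:wait,W:car1-GO | queues: N=0 E=2 S=0 W=1
Step 4 [EW]: N:wait,E:car3-GO,S:wait,W:car6-GO | queues: N=0 E=1 S=0 W=0
Step 5 [EW]: N:wait,E:car8-GO,S:wait,W:empty | queues: N=0 E=0 S=0 W=0
Car 4 crosses at step 1

1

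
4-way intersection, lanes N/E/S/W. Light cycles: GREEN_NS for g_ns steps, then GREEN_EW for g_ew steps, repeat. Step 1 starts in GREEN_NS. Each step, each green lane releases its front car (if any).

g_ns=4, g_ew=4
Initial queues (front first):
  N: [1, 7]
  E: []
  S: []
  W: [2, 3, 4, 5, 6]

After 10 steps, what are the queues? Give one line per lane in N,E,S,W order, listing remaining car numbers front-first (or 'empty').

Step 1 [NS]: N:car1-GO,E:wait,S:empty,W:wait | queues: N=1 E=0 S=0 W=5
Step 2 [NS]: N:car7-GO,E:wait,S:empty,W:wait | queues: N=0 E=0 S=0 W=5
Step 3 [NS]: N:empty,E:wait,S:empty,W:wait | queues: N=0 E=0 S=0 W=5
Step 4 [NS]: N:empty,E:wait,S:empty,W:wait | queues: N=0 E=0 S=0 W=5
Step 5 [EW]: N:wait,E:empty,S:wait,W:car2-GO | queues: N=0 E=0 S=0 W=4
Step 6 [EW]: N:wait,E:empty,S:wait,W:car3-GO | queues: N=0 E=0 S=0 W=3
Step 7 [EW]: N:wait,E:empty,S:wait,W:car4-GO | queues: N=0 E=0 S=0 W=2
Step 8 [EW]: N:wait,E:empty,S:wait,W:car5-GO | queues: N=0 E=0 S=0 W=1
Step 9 [NS]: N:empty,E:wait,S:empty,W:wait | queues: N=0 E=0 S=0 W=1
Step 10 [NS]: N:empty,E:wait,S:empty,W:wait | queues: N=0 E=0 S=0 W=1

N: empty
E: empty
S: empty
W: 6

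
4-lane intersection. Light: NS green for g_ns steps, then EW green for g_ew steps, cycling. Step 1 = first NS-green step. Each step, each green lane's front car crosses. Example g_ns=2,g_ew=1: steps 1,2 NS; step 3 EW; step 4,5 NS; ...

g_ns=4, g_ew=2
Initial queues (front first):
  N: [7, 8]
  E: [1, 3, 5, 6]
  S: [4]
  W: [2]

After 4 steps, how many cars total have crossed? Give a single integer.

Answer: 3

Derivation:
Step 1 [NS]: N:car7-GO,E:wait,S:car4-GO,W:wait | queues: N=1 E=4 S=0 W=1
Step 2 [NS]: N:car8-GO,E:wait,S:empty,W:wait | queues: N=0 E=4 S=0 W=1
Step 3 [NS]: N:empty,E:wait,S:empty,W:wait | queues: N=0 E=4 S=0 W=1
Step 4 [NS]: N:empty,E:wait,S:empty,W:wait | queues: N=0 E=4 S=0 W=1
Cars crossed by step 4: 3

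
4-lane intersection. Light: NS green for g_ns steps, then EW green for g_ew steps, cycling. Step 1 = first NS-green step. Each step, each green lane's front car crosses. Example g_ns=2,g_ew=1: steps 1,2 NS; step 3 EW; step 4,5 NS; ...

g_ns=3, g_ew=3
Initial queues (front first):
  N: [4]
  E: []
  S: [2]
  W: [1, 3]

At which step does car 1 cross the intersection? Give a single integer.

Step 1 [NS]: N:car4-GO,E:wait,S:car2-GO,W:wait | queues: N=0 E=0 S=0 W=2
Step 2 [NS]: N:empty,E:wait,S:empty,W:wait | queues: N=0 E=0 S=0 W=2
Step 3 [NS]: N:empty,E:wait,S:empty,W:wait | queues: N=0 E=0 S=0 W=2
Step 4 [EW]: N:wait,E:empty,S:wait,W:car1-GO | queues: N=0 E=0 S=0 W=1
Step 5 [EW]: N:wait,E:empty,S:wait,W:car3-GO | queues: N=0 E=0 S=0 W=0
Car 1 crosses at step 4

4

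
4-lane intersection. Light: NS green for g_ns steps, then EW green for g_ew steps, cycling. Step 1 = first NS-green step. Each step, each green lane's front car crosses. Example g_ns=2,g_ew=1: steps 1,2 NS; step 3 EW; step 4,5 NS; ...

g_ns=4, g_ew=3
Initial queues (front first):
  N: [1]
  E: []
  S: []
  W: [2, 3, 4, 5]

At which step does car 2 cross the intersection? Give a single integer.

Step 1 [NS]: N:car1-GO,E:wait,S:empty,W:wait | queues: N=0 E=0 S=0 W=4
Step 2 [NS]: N:empty,E:wait,S:empty,W:wait | queues: N=0 E=0 S=0 W=4
Step 3 [NS]: N:empty,E:wait,S:empty,W:wait | queues: N=0 E=0 S=0 W=4
Step 4 [NS]: N:empty,E:wait,S:empty,W:wait | queues: N=0 E=0 S=0 W=4
Step 5 [EW]: N:wait,E:empty,S:wait,W:car2-GO | queues: N=0 E=0 S=0 W=3
Step 6 [EW]: N:wait,E:empty,S:wait,W:car3-GO | queues: N=0 E=0 S=0 W=2
Step 7 [EW]: N:wait,E:empty,S:wait,W:car4-GO | queues: N=0 E=0 S=0 W=1
Step 8 [NS]: N:empty,E:wait,S:empty,W:wait | queues: N=0 E=0 S=0 W=1
Step 9 [NS]: N:empty,E:wait,S:empty,W:wait | queues: N=0 E=0 S=0 W=1
Step 10 [NS]: N:empty,E:wait,S:empty,W:wait | queues: N=0 E=0 S=0 W=1
Step 11 [NS]: N:empty,E:wait,S:empty,W:wait | queues: N=0 E=0 S=0 W=1
Step 12 [EW]: N:wait,E:empty,S:wait,W:car5-GO | queues: N=0 E=0 S=0 W=0
Car 2 crosses at step 5

5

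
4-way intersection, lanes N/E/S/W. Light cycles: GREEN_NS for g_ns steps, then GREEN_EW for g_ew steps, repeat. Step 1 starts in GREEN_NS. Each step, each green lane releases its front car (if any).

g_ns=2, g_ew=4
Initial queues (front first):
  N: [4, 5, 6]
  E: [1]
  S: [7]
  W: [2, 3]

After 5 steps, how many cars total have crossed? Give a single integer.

Answer: 6

Derivation:
Step 1 [NS]: N:car4-GO,E:wait,S:car7-GO,W:wait | queues: N=2 E=1 S=0 W=2
Step 2 [NS]: N:car5-GO,E:wait,S:empty,W:wait | queues: N=1 E=1 S=0 W=2
Step 3 [EW]: N:wait,E:car1-GO,S:wait,W:car2-GO | queues: N=1 E=0 S=0 W=1
Step 4 [EW]: N:wait,E:empty,S:wait,W:car3-GO | queues: N=1 E=0 S=0 W=0
Step 5 [EW]: N:wait,E:empty,S:wait,W:empty | queues: N=1 E=0 S=0 W=0
Cars crossed by step 5: 6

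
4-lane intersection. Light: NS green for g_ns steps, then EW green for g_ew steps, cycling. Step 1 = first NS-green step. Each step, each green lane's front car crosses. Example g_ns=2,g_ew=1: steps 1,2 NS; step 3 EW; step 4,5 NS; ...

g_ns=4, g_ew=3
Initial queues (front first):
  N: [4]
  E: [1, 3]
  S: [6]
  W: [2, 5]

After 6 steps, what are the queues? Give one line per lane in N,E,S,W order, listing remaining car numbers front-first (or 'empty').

Step 1 [NS]: N:car4-GO,E:wait,S:car6-GO,W:wait | queues: N=0 E=2 S=0 W=2
Step 2 [NS]: N:empty,E:wait,S:empty,W:wait | queues: N=0 E=2 S=0 W=2
Step 3 [NS]: N:empty,E:wait,S:empty,W:wait | queues: N=0 E=2 S=0 W=2
Step 4 [NS]: N:empty,E:wait,S:empty,W:wait | queues: N=0 E=2 S=0 W=2
Step 5 [EW]: N:wait,E:car1-GO,S:wait,W:car2-GO | queues: N=0 E=1 S=0 W=1
Step 6 [EW]: N:wait,E:car3-GO,S:wait,W:car5-GO | queues: N=0 E=0 S=0 W=0

N: empty
E: empty
S: empty
W: empty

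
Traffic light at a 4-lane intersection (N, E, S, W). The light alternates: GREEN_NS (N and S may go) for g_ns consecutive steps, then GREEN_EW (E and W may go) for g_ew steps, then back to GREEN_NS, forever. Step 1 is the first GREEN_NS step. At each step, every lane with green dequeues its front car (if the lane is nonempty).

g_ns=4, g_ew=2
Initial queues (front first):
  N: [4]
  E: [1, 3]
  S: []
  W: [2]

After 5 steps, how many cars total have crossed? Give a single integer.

Answer: 3

Derivation:
Step 1 [NS]: N:car4-GO,E:wait,S:empty,W:wait | queues: N=0 E=2 S=0 W=1
Step 2 [NS]: N:empty,E:wait,S:empty,W:wait | queues: N=0 E=2 S=0 W=1
Step 3 [NS]: N:empty,E:wait,S:empty,W:wait | queues: N=0 E=2 S=0 W=1
Step 4 [NS]: N:empty,E:wait,S:empty,W:wait | queues: N=0 E=2 S=0 W=1
Step 5 [EW]: N:wait,E:car1-GO,S:wait,W:car2-GO | queues: N=0 E=1 S=0 W=0
Cars crossed by step 5: 3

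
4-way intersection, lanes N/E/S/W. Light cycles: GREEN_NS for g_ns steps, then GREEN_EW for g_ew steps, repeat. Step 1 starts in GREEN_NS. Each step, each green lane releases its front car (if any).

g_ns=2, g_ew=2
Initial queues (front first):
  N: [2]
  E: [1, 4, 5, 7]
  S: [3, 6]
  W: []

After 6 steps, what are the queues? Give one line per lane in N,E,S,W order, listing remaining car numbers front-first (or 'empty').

Step 1 [NS]: N:car2-GO,E:wait,S:car3-GO,W:wait | queues: N=0 E=4 S=1 W=0
Step 2 [NS]: N:empty,E:wait,S:car6-GO,W:wait | queues: N=0 E=4 S=0 W=0
Step 3 [EW]: N:wait,E:car1-GO,S:wait,W:empty | queues: N=0 E=3 S=0 W=0
Step 4 [EW]: N:wait,E:car4-GO,S:wait,W:empty | queues: N=0 E=2 S=0 W=0
Step 5 [NS]: N:empty,E:wait,S:empty,W:wait | queues: N=0 E=2 S=0 W=0
Step 6 [NS]: N:empty,E:wait,S:empty,W:wait | queues: N=0 E=2 S=0 W=0

N: empty
E: 5 7
S: empty
W: empty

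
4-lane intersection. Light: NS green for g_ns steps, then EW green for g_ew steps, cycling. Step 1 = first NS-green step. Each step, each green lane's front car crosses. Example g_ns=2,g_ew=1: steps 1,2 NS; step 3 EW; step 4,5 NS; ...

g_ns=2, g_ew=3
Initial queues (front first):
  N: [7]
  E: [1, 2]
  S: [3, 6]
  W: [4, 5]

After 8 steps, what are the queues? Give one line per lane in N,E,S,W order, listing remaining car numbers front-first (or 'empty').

Step 1 [NS]: N:car7-GO,E:wait,S:car3-GO,W:wait | queues: N=0 E=2 S=1 W=2
Step 2 [NS]: N:empty,E:wait,S:car6-GO,W:wait | queues: N=0 E=2 S=0 W=2
Step 3 [EW]: N:wait,E:car1-GO,S:wait,W:car4-GO | queues: N=0 E=1 S=0 W=1
Step 4 [EW]: N:wait,E:car2-GO,S:wait,W:car5-GO | queues: N=0 E=0 S=0 W=0

N: empty
E: empty
S: empty
W: empty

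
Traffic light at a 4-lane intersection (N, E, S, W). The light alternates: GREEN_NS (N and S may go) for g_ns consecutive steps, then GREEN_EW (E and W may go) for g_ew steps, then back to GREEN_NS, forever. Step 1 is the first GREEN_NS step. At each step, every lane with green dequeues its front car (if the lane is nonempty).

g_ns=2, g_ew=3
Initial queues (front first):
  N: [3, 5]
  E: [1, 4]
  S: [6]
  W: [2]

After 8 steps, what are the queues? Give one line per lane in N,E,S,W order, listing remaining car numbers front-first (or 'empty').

Step 1 [NS]: N:car3-GO,E:wait,S:car6-GO,W:wait | queues: N=1 E=2 S=0 W=1
Step 2 [NS]: N:car5-GO,E:wait,S:empty,W:wait | queues: N=0 E=2 S=0 W=1
Step 3 [EW]: N:wait,E:car1-GO,S:wait,W:car2-GO | queues: N=0 E=1 S=0 W=0
Step 4 [EW]: N:wait,E:car4-GO,S:wait,W:empty | queues: N=0 E=0 S=0 W=0

N: empty
E: empty
S: empty
W: empty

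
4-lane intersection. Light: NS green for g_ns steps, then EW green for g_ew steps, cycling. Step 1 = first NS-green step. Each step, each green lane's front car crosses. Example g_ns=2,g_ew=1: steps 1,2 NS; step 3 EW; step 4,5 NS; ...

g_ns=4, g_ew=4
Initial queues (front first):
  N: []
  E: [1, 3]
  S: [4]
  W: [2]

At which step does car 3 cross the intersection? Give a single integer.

Step 1 [NS]: N:empty,E:wait,S:car4-GO,W:wait | queues: N=0 E=2 S=0 W=1
Step 2 [NS]: N:empty,E:wait,S:empty,W:wait | queues: N=0 E=2 S=0 W=1
Step 3 [NS]: N:empty,E:wait,S:empty,W:wait | queues: N=0 E=2 S=0 W=1
Step 4 [NS]: N:empty,E:wait,S:empty,W:wait | queues: N=0 E=2 S=0 W=1
Step 5 [EW]: N:wait,E:car1-GO,S:wait,W:car2-GO | queues: N=0 E=1 S=0 W=0
Step 6 [EW]: N:wait,E:car3-GO,S:wait,W:empty | queues: N=0 E=0 S=0 W=0
Car 3 crosses at step 6

6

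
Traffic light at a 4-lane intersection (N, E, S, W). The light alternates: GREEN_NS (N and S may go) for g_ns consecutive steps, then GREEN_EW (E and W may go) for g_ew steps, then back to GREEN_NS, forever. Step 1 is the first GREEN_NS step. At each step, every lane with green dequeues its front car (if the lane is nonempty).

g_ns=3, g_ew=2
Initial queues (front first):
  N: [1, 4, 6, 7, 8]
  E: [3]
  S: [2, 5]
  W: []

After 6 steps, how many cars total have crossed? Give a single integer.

Answer: 7

Derivation:
Step 1 [NS]: N:car1-GO,E:wait,S:car2-GO,W:wait | queues: N=4 E=1 S=1 W=0
Step 2 [NS]: N:car4-GO,E:wait,S:car5-GO,W:wait | queues: N=3 E=1 S=0 W=0
Step 3 [NS]: N:car6-GO,E:wait,S:empty,W:wait | queues: N=2 E=1 S=0 W=0
Step 4 [EW]: N:wait,E:car3-GO,S:wait,W:empty | queues: N=2 E=0 S=0 W=0
Step 5 [EW]: N:wait,E:empty,S:wait,W:empty | queues: N=2 E=0 S=0 W=0
Step 6 [NS]: N:car7-GO,E:wait,S:empty,W:wait | queues: N=1 E=0 S=0 W=0
Cars crossed by step 6: 7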